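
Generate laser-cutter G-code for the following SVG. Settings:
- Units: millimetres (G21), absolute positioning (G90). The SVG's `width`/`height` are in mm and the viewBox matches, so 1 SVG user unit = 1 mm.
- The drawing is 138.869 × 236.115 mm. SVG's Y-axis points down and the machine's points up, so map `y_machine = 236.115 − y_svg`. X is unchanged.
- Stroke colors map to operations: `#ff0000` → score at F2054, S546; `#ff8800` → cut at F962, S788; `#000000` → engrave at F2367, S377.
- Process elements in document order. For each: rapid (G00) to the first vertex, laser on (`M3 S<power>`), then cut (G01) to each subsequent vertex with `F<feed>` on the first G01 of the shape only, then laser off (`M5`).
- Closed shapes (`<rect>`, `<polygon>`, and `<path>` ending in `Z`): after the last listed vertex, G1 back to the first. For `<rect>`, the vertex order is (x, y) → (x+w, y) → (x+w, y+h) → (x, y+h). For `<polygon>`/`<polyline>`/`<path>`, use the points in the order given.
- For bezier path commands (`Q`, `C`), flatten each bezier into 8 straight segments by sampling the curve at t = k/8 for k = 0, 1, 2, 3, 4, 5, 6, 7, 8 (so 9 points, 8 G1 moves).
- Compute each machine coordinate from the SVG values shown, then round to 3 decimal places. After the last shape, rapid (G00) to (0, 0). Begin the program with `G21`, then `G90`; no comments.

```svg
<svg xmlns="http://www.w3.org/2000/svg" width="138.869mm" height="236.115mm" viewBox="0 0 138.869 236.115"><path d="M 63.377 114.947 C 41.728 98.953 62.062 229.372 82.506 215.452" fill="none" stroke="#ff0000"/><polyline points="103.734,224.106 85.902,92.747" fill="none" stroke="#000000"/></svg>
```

viewBox `0 0 138.869 236.115` with mm width/height → 1 unit = 1 mm. Flip: y_m = 236.115 − y_svg.

**Shape 1** — `<path>` cubic bezier, stroke `#ff0000` → score (S546, F2054). Control points (SVG): P0=(63.377,114.947), P1=(41.728,98.953), P2=(62.062,229.372), P3=(82.506,215.452); sampled at t=k/8. Machine vertices: (63.377,121.168) → (57.145,120.871) → (54.358,110.254) → (54.525,92.726) → (57.157,71.693) → (61.761,50.563) → (67.848,32.744) → (74.926,21.641) → (82.506,20.663). Open path.

**Shape 2** — `<polyline>` line segment, stroke `#000000` → engrave (S377, F2367). Machine vertices: (103.734,12.009) → (85.902,143.368). Open path.

G21
G90
G00 X63.377 Y121.168
M3 S546
G01 X57.145 Y120.871 F2054
G01 X54.358 Y110.254
G01 X54.525 Y92.726
G01 X57.157 Y71.693
G01 X61.761 Y50.563
G01 X67.848 Y32.744
G01 X74.926 Y21.641
G01 X82.506 Y20.663
M5
G00 X103.734 Y12.009
M3 S377
G01 X85.902 Y143.368 F2367
M5
G00 X0.000 Y0.000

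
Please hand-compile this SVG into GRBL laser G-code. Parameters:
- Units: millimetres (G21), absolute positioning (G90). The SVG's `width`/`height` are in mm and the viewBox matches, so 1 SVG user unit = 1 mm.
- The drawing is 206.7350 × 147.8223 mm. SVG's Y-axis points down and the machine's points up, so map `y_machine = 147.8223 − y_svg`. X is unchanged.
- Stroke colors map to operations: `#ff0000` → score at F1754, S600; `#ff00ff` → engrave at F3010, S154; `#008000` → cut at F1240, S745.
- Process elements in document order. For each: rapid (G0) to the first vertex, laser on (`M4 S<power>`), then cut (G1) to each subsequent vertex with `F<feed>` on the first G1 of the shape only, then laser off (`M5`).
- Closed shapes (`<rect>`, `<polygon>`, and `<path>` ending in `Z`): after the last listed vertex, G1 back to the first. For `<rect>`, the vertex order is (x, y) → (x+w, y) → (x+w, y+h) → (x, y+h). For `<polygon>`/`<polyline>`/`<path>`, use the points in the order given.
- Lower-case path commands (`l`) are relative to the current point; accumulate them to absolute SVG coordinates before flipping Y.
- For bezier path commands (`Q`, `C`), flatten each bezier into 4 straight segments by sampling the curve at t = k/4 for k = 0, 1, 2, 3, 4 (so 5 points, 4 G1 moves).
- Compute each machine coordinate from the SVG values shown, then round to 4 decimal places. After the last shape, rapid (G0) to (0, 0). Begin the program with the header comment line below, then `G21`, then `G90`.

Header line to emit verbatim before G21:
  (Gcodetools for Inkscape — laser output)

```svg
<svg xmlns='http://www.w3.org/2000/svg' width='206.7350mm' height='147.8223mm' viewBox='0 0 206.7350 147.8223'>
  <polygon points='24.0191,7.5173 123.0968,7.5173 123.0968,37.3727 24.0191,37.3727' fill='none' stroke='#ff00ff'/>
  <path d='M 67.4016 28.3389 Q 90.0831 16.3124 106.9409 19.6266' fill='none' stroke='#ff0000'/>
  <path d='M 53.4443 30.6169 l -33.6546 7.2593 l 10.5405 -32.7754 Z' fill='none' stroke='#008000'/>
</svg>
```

(Gcodetools for Inkscape — laser output)
G21
G90
G0 X24.0191 Y140.3050
M4 S154
G1 X123.0968 Y140.3050 F3010
G1 X123.0968 Y110.4496
G1 X24.0191 Y110.4496
G1 X24.0191 Y140.3050
M5
G0 X67.4016 Y119.4834
M4 S600
G1 X78.3784 Y124.5379 F1754
G1 X88.6272 Y127.6747
G1 X98.1480 Y128.8940
G1 X106.9409 Y128.1957
M5
G0 X53.4443 Y117.2054
M4 S745
G1 X19.7897 Y109.9461 F1240
G1 X30.3302 Y142.7215
G1 X53.4443 Y117.2054
M5
G0 X0.0000 Y0.0000

viewBox `0 0 206.7350 147.8223` with mm width/height → 1 unit = 1 mm. Flip: y_m = 147.8223 − y_svg.

**Shape 1** — `<polygon>` rectangle, stroke `#ff00ff` → engrave (S154, F3010). Machine vertices: (24.0191,140.3050) → (123.0968,140.3050) → (123.0968,110.4496) → (24.0191,110.4496) → (24.0191,140.3050). Closed: final G1 returns to the first vertex.

**Shape 2** — `<path>` quadratic bezier, stroke `#ff0000` → score (S600, F1754). Control points (SVG): P0=(67.4016,28.3389), P1=(90.0831,16.3124), P2=(106.9409,19.6266); sampled at t=k/4. Machine vertices: (67.4016,119.4834) → (78.3784,124.5379) → (88.6272,127.6747) → (98.1480,128.8940) → (106.9409,128.1957). Open path.

**Shape 3** — `<path>` regular polygon, stroke `#008000` → cut (S745, F1240). Machine vertices: (53.4443,117.2054) → (19.7897,109.9461) → (30.3302,142.7215) → (53.4443,117.2054). Closed: final G1 returns to the first vertex.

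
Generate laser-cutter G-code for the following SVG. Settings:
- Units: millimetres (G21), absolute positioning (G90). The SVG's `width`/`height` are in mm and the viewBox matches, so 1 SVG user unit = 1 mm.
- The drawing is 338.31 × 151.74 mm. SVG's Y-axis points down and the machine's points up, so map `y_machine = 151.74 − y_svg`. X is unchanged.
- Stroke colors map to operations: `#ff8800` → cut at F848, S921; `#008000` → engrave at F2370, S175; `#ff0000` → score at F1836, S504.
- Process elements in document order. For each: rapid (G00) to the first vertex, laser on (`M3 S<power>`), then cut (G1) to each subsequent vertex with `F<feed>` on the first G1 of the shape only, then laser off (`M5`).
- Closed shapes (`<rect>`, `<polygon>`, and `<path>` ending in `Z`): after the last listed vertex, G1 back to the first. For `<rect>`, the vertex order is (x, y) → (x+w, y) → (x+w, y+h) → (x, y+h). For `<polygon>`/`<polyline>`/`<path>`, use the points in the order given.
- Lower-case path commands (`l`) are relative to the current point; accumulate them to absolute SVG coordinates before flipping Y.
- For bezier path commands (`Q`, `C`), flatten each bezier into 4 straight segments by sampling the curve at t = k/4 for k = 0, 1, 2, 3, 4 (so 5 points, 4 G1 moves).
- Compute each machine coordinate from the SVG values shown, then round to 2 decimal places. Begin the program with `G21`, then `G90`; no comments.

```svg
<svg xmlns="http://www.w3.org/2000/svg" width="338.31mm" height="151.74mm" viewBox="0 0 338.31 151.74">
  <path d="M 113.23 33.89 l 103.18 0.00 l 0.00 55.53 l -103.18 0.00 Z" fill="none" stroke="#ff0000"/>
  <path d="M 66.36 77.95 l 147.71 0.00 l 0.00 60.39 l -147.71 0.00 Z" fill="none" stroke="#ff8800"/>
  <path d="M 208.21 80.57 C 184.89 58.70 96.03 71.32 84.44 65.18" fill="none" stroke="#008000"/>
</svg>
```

G21
G90
G00 X113.23 Y117.85
M3 S504
G1 X216.41 Y117.85 F1836
G1 X216.41 Y62.32
G1 X113.23 Y62.32
G1 X113.23 Y117.85
M5
G00 X66.36 Y73.79
M3 S921
G1 X214.07 Y73.79 F848
G1 X214.07 Y13.40
G1 X66.36 Y13.40
G1 X66.36 Y73.79
M5
G00 X208.21 Y71.17
M3 S175
G1 X180.66 Y81.94 F2370
G1 X141.93 Y84.76
G1 X105.39 Y84.64
G1 X84.44 Y86.56
M5

Since the viewBox matches the mm dimensions, user units are millimetres directly. The only transform is the Y-flip y_m = 151.74 − y_svg.

Shape 1 is a rectangle drawn with `<path>`. Its stroke #ff0000 means score at S504, F1836. After flipping Y the toolpath is (113.23,117.85) → (216.41,117.85) → (216.41,62.32) → (113.23,62.32) → (113.23,117.85), returning to the start.

Shape 2 is a rectangle drawn with `<path>`. Its stroke #ff8800 means cut at S921, F848. After flipping Y the toolpath is (66.36,73.79) → (214.07,73.79) → (214.07,13.40) → (66.36,13.40) → (66.36,73.79), returning to the start.

Shape 3 is a cubic bezier drawn with `<path>`. Its stroke #008000 means engrave at S175, F2370. After flipping Y the toolpath is (208.21,71.17) → (180.66,81.94) → (141.93,84.76) → (105.39,84.64) → (84.44,86.56).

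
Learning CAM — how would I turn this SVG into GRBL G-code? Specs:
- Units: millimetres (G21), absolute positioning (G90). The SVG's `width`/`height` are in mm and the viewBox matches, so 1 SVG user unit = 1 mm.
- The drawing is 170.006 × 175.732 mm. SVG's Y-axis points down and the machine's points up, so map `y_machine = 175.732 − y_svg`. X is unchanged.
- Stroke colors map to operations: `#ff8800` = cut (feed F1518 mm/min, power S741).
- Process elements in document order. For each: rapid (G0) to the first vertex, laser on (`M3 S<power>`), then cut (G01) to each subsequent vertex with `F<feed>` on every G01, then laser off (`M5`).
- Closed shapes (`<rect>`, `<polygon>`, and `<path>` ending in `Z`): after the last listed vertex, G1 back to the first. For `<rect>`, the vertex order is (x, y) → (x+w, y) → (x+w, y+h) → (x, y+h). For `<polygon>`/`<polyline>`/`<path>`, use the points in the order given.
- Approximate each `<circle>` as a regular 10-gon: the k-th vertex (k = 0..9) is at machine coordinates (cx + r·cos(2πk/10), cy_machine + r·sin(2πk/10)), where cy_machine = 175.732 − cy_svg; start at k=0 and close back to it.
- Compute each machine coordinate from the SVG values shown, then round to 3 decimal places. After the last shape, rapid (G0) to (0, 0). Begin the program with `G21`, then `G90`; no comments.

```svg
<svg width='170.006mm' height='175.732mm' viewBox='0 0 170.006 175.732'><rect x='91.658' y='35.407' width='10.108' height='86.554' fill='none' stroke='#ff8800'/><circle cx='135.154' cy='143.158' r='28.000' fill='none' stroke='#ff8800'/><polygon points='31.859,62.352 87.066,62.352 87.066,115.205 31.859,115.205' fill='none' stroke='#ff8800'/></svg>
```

G21
G90
G0 X91.658 Y140.325
M3 S741
G01 X101.766 Y140.325 F1518
G01 X101.766 Y53.771 F1518
G01 X91.658 Y53.771 F1518
G01 X91.658 Y140.325 F1518
M5
G0 X163.154 Y32.574
M3 S741
G01 X157.806 Y49.032 F1518
G01 X143.806 Y59.204 F1518
G01 X126.502 Y59.204 F1518
G01 X112.502 Y49.032 F1518
G01 X107.154 Y32.574 F1518
G01 X112.502 Y16.116 F1518
G01 X126.502 Y5.944 F1518
G01 X143.806 Y5.944 F1518
G01 X157.806 Y16.116 F1518
G01 X163.154 Y32.574 F1518
M5
G0 X31.859 Y113.380
M3 S741
G01 X87.066 Y113.380 F1518
G01 X87.066 Y60.527 F1518
G01 X31.859 Y60.527 F1518
G01 X31.859 Y113.380 F1518
M5
G0 X0.000 Y0.000

viewBox `0 0 170.006 175.732` with mm width/height → 1 unit = 1 mm. Flip: y_m = 175.732 − y_svg.

**Shape 1** — `<rect>` rectangle, stroke `#ff8800` → cut (S741, F1518). Machine vertices: (91.658,140.325) → (101.766,140.325) → (101.766,53.771) → (91.658,53.771) → (91.658,140.325). Closed: final G1 returns to the first vertex.

**Shape 2** — `<circle>` circle, stroke `#ff8800` → cut (S741, F1518). Machine vertices: (163.154,32.574) → (157.806,49.032) → (143.806,59.204) → (126.502,59.204) → (112.502,49.032) → (107.154,32.574) → (112.502,16.116) → (126.502,5.944) → (143.806,5.944) → (157.806,16.116) → (163.154,32.574). Closed: final G1 returns to the first vertex.

**Shape 3** — `<polygon>` rectangle, stroke `#ff8800` → cut (S741, F1518). Machine vertices: (31.859,113.380) → (87.066,113.380) → (87.066,60.527) → (31.859,60.527) → (31.859,113.380). Closed: final G1 returns to the first vertex.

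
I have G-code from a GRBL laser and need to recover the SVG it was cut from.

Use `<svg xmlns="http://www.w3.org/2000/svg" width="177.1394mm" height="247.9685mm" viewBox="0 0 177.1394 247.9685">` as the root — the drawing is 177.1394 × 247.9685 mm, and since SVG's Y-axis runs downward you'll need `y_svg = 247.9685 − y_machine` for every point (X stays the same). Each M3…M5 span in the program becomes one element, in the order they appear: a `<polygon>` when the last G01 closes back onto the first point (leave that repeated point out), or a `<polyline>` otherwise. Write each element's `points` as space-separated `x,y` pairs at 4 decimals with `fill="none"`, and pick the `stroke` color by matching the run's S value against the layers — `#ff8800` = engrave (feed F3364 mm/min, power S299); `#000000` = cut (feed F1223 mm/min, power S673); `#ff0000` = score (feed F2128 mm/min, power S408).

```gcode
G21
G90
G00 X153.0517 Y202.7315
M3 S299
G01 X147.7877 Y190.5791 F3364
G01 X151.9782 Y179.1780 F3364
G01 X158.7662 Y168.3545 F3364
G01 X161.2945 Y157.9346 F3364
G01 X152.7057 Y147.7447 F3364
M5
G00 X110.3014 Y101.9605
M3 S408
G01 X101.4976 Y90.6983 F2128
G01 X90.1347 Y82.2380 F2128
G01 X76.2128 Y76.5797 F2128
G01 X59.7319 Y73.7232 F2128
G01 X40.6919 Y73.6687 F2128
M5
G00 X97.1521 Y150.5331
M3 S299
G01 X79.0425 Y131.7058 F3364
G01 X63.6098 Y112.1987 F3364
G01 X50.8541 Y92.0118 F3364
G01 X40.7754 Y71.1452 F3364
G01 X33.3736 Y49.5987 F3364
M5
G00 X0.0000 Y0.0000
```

<svg xmlns="http://www.w3.org/2000/svg" width="177.1394mm" height="247.9685mm" viewBox="0 0 177.1394 247.9685">
  <polyline points="153.0517,45.2370 147.7877,57.3894 151.9782,68.7905 158.7662,79.6140 161.2945,90.0339 152.7057,100.2238" fill="none" stroke="#ff8800"/>
  <polyline points="110.3014,146.0080 101.4976,157.2702 90.1347,165.7305 76.2128,171.3888 59.7319,174.2453 40.6919,174.2998" fill="none" stroke="#ff0000"/>
  <polyline points="97.1521,97.4354 79.0425,116.2627 63.6098,135.7698 50.8541,155.9567 40.7754,176.8233 33.3736,198.3698" fill="none" stroke="#ff8800"/>
</svg>

y_svg = 247.9685 − y_m.

[1] S299→`#ff8800` (engrave); open run; points: 153.0517,45.2370 147.7877,57.3894 151.9782,68.7905 158.7662,79.6140 161.2945,90.0339 152.7057,100.2238

[2] S408→`#ff0000` (score); open run; points: 110.3014,146.0080 101.4976,157.2702 90.1347,165.7305 76.2128,171.3888 59.7319,174.2453 40.6919,174.2998

[3] S299→`#ff8800` (engrave); open run; points: 97.1521,97.4354 79.0425,116.2627 63.6098,135.7698 50.8541,155.9567 40.7754,176.8233 33.3736,198.3698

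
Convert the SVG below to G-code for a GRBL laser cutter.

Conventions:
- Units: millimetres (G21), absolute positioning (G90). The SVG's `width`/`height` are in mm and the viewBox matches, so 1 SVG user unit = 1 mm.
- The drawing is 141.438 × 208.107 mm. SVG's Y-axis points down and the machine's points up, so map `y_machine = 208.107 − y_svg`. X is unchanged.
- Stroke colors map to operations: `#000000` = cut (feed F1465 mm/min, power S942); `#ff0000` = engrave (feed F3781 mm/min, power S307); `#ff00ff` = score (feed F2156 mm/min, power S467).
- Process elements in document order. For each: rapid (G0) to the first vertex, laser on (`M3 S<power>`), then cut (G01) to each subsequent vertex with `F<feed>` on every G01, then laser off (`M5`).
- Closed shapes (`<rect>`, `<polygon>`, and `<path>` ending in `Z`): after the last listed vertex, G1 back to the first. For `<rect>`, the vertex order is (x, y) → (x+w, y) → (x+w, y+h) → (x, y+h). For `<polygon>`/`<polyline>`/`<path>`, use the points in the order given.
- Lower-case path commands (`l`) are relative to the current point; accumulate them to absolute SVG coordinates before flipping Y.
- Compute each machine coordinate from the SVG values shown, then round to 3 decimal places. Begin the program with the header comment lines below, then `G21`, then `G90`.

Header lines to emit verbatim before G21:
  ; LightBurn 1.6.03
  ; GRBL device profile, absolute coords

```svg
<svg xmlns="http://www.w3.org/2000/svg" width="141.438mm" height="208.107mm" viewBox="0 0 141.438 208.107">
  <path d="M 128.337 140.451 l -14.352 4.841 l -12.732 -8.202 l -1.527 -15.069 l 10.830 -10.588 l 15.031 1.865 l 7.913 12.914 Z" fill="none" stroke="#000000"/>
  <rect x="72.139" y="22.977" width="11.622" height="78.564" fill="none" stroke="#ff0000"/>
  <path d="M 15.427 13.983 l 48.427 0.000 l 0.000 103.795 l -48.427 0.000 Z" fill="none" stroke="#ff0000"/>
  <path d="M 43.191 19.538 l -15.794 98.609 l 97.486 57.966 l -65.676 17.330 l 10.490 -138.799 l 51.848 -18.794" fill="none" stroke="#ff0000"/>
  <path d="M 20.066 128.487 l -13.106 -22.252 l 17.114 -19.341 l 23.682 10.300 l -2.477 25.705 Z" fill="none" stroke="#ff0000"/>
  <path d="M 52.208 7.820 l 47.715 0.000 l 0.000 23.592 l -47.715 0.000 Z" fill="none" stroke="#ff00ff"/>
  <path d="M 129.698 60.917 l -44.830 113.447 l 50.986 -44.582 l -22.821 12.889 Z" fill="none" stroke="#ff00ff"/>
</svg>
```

viewBox `0 0 141.438 208.107` with mm width/height → 1 unit = 1 mm. Flip: y_m = 208.107 − y_svg.

**Shape 1** — `<path>` regular polygon, stroke `#000000` → cut (S942, F1465). Machine vertices: (128.337,67.656) → (113.985,62.815) → (101.253,71.017) → (99.726,86.086) → (110.556,96.674) → (125.587,94.809) → (133.500,81.895) → (128.337,67.656). Closed: final G1 returns to the first vertex.

**Shape 2** — `<rect>` rectangle, stroke `#ff0000` → engrave (S307, F3781). Machine vertices: (72.139,185.130) → (83.761,185.130) → (83.761,106.566) → (72.139,106.566) → (72.139,185.130). Closed: final G1 returns to the first vertex.

**Shape 3** — `<path>` rectangle, stroke `#ff0000` → engrave (S307, F3781). Machine vertices: (15.427,194.124) → (63.854,194.124) → (63.854,90.329) → (15.427,90.329) → (15.427,194.124). Closed: final G1 returns to the first vertex.

**Shape 4** — `<path>` open polyline, stroke `#ff0000` → engrave (S307, F3781). Machine vertices: (43.191,188.569) → (27.397,89.960) → (124.883,31.994) → (59.207,14.664) → (69.697,153.463) → (121.545,172.257). Open path.

**Shape 5** — `<path>` regular polygon, stroke `#ff0000` → engrave (S307, F3781). Machine vertices: (20.066,79.620) → (6.960,101.872) → (24.074,121.213) → (47.756,110.913) → (45.279,85.208) → (20.066,79.620). Closed: final G1 returns to the first vertex.

**Shape 6** — `<path>` rectangle, stroke `#ff00ff` → score (S467, F2156). Machine vertices: (52.208,200.287) → (99.923,200.287) → (99.923,176.695) → (52.208,176.695) → (52.208,200.287). Closed: final G1 returns to the first vertex.

**Shape 7** — `<path>` closed polygon, stroke `#ff00ff` → score (S467, F2156). Machine vertices: (129.698,147.190) → (84.868,33.743) → (135.854,78.325) → (113.033,65.436) → (129.698,147.190). Closed: final G1 returns to the first vertex.

; LightBurn 1.6.03
; GRBL device profile, absolute coords
G21
G90
G0 X128.337 Y67.656
M3 S942
G01 X113.985 Y62.815 F1465
G01 X101.253 Y71.017 F1465
G01 X99.726 Y86.086 F1465
G01 X110.556 Y96.674 F1465
G01 X125.587 Y94.809 F1465
G01 X133.500 Y81.895 F1465
G01 X128.337 Y67.656 F1465
M5
G0 X72.139 Y185.130
M3 S307
G01 X83.761 Y185.130 F3781
G01 X83.761 Y106.566 F3781
G01 X72.139 Y106.566 F3781
G01 X72.139 Y185.130 F3781
M5
G0 X15.427 Y194.124
M3 S307
G01 X63.854 Y194.124 F3781
G01 X63.854 Y90.329 F3781
G01 X15.427 Y90.329 F3781
G01 X15.427 Y194.124 F3781
M5
G0 X43.191 Y188.569
M3 S307
G01 X27.397 Y89.960 F3781
G01 X124.883 Y31.994 F3781
G01 X59.207 Y14.664 F3781
G01 X69.697 Y153.463 F3781
G01 X121.545 Y172.257 F3781
M5
G0 X20.066 Y79.620
M3 S307
G01 X6.960 Y101.872 F3781
G01 X24.074 Y121.213 F3781
G01 X47.756 Y110.913 F3781
G01 X45.279 Y85.208 F3781
G01 X20.066 Y79.620 F3781
M5
G0 X52.208 Y200.287
M3 S467
G01 X99.923 Y200.287 F2156
G01 X99.923 Y176.695 F2156
G01 X52.208 Y176.695 F2156
G01 X52.208 Y200.287 F2156
M5
G0 X129.698 Y147.190
M3 S467
G01 X84.868 Y33.743 F2156
G01 X135.854 Y78.325 F2156
G01 X113.033 Y65.436 F2156
G01 X129.698 Y147.190 F2156
M5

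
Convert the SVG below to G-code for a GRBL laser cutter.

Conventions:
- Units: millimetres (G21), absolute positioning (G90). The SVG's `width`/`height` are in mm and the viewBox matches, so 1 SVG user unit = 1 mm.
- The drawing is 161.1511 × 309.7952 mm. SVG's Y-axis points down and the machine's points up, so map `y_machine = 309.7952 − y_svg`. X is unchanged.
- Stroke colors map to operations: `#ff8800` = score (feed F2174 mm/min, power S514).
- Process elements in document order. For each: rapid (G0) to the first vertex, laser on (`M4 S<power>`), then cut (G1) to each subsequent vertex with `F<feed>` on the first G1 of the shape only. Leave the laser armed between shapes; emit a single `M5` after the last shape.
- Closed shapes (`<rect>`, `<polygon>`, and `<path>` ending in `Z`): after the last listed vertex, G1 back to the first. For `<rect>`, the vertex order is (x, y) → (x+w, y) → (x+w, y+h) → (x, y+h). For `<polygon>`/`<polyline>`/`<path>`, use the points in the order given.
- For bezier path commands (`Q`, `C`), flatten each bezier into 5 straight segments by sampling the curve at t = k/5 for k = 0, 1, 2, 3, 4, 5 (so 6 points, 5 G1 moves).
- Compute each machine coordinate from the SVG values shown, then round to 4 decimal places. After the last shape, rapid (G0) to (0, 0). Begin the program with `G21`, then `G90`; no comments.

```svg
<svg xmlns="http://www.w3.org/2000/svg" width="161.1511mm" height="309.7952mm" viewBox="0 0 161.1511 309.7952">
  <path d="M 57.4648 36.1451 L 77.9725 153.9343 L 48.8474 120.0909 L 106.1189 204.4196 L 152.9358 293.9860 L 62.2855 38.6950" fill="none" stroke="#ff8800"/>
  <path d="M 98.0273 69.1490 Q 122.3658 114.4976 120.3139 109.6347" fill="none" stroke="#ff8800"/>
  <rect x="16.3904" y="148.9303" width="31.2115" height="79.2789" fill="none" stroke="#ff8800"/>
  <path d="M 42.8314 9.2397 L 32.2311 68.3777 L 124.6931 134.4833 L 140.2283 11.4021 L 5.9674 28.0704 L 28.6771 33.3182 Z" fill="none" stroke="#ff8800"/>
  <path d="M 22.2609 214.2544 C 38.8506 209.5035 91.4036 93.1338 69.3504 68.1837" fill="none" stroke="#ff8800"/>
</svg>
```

1 u = 1 mm; y_m = 309.7952 − y.

[1] `<path>` open polyline, #ff8800→score S514 F2174: (57.4648,273.6501) → (77.9725,155.8609) → (48.8474,189.7043) → (106.1189,105.3756) → (152.9358,15.8092) → (62.2855,271.1002)

[2] `<path>` quadratic bezier, #ff8800→score S514 F2174: (98.0273,240.6462) → (106.7071,224.5152) → (113.2756,212.4012) → (117.7330,204.3040) → (120.0790,200.2238) → (120.3139,200.1605)

[3] `<rect>` rectangle, #ff8800→score S514 F2174: (16.3904,160.8649) → (47.6019,160.8649) → (47.6019,81.5860) → (16.3904,81.5860) → (16.3904,160.8649) (closed)

[4] `<path>` closed polygon, #ff8800→score S514 F2174: (42.8314,300.5555) → (32.2311,241.4175) → (124.6931,175.3119) → (140.2283,298.3931) → (5.9674,281.7248) → (28.6771,276.4770) → (42.8314,300.5555) (closed)

[5] `<path>` cubic bezier, #ff8800→score S514 F2174: (22.2609,95.5408) → (35.6458,110.1613) → (52.3545,141.8244) → (67.0797,180.7844) → (74.5141,217.2954) → (69.3504,241.6115)

G21
G90
G0 X57.4648 Y273.6501
M4 S514
G1 X77.9725 Y155.8609 F2174
G1 X48.8474 Y189.7043
G1 X106.1189 Y105.3756
G1 X152.9358 Y15.8092
G1 X62.2855 Y271.1002
G0 X98.0273 Y240.6462
M4 S514
G1 X106.7071 Y224.5152 F2174
G1 X113.2756 Y212.4012
G1 X117.7330 Y204.3040
G1 X120.0790 Y200.2238
G1 X120.3139 Y200.1605
G0 X16.3904 Y160.8649
M4 S514
G1 X47.6019 Y160.8649 F2174
G1 X47.6019 Y81.5860
G1 X16.3904 Y81.5860
G1 X16.3904 Y160.8649
G0 X42.8314 Y300.5555
M4 S514
G1 X32.2311 Y241.4175 F2174
G1 X124.6931 Y175.3119
G1 X140.2283 Y298.3931
G1 X5.9674 Y281.7248
G1 X28.6771 Y276.4770
G1 X42.8314 Y300.5555
G0 X22.2609 Y95.5408
M4 S514
G1 X35.6458 Y110.1613 F2174
G1 X52.3545 Y141.8244
G1 X67.0797 Y180.7844
G1 X74.5141 Y217.2954
G1 X69.3504 Y241.6115
M5
G0 X0.0000 Y0.0000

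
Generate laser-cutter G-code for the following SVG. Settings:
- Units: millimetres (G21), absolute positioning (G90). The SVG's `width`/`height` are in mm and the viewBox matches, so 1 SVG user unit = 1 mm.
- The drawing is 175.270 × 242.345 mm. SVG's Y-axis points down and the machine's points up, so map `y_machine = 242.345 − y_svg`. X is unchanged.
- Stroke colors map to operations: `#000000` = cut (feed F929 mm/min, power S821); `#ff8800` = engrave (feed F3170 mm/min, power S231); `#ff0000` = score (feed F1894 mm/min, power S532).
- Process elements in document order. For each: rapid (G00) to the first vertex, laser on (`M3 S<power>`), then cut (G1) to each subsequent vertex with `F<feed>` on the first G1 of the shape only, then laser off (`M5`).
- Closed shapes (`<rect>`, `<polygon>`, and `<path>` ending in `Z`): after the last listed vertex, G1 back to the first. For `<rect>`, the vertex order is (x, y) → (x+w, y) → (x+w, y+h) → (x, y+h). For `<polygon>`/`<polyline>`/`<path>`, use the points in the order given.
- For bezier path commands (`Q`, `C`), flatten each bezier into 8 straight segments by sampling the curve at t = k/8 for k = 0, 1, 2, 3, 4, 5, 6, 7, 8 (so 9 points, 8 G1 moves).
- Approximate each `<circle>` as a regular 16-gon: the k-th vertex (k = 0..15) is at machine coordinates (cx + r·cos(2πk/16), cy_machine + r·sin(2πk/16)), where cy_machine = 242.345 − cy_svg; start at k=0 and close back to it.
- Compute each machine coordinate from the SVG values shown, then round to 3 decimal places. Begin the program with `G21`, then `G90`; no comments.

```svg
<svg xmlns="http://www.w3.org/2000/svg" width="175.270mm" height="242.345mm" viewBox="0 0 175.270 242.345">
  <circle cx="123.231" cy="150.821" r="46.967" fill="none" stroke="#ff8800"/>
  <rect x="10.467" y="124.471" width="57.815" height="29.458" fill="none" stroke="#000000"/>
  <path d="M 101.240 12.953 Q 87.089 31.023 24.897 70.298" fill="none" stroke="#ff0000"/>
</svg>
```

G21
G90
G00 X170.198 Y91.524
M3 S231
G1 X166.623 Y109.497 F3170
G1 X156.442 Y124.735
G1 X141.204 Y134.916
G1 X123.231 Y138.491
G1 X105.258 Y134.916
G1 X90.020 Y124.735
G1 X79.839 Y109.497
G1 X76.264 Y91.524
G1 X79.839 Y73.551
G1 X90.020 Y58.313
G1 X105.258 Y48.132
G1 X123.231 Y44.557
G1 X141.204 Y48.132
G1 X156.442 Y58.313
G1 X166.623 Y73.551
G1 X170.198 Y91.524
M5
G00 X10.467 Y117.874
M3 S821
G1 X68.282 Y117.874 F929
G1 X68.282 Y88.416
G1 X10.467 Y88.416
G1 X10.467 Y117.874
M5
G00 X101.240 Y229.392
M3 S532
G1 X96.952 Y224.543 F1894
G1 X91.162 Y219.032
G1 X83.871 Y212.858
G1 X75.079 Y206.021
G1 X64.785 Y198.521
G1 X52.990 Y190.359
G1 X39.694 Y181.534
G1 X24.897 Y172.047
M5

viewBox `0 0 175.270 242.345` with mm width/height → 1 unit = 1 mm. Flip: y_m = 242.345 − y_svg.

**Shape 1** — `<circle>` circle, stroke `#ff8800` → engrave (S231, F3170). Machine vertices: (170.198,91.524) → (166.623,109.497) → (156.442,124.735) → (141.204,134.916) → (123.231,138.491) → (105.258,134.916) → (90.020,124.735) → (79.839,109.497) → (76.264,91.524) → (79.839,73.551) → (90.020,58.313) → (105.258,48.132) → (123.231,44.557) → (141.204,48.132) → (156.442,58.313) → (166.623,73.551) → (170.198,91.524). Closed: final G1 returns to the first vertex.

**Shape 2** — `<rect>` rectangle, stroke `#000000` → cut (S821, F929). Machine vertices: (10.467,117.874) → (68.282,117.874) → (68.282,88.416) → (10.467,88.416) → (10.467,117.874). Closed: final G1 returns to the first vertex.

**Shape 3** — `<path>` quadratic bezier, stroke `#ff0000` → score (S532, F1894). Control points (SVG): P0=(101.240,12.953), P1=(87.089,31.023), P2=(24.897,70.298); sampled at t=k/8. Machine vertices: (101.240,229.392) → (96.952,224.543) → (91.162,219.032) → (83.871,212.858) → (75.079,206.021) → (64.785,198.521) → (52.990,190.359) → (39.694,181.534) → (24.897,172.047). Open path.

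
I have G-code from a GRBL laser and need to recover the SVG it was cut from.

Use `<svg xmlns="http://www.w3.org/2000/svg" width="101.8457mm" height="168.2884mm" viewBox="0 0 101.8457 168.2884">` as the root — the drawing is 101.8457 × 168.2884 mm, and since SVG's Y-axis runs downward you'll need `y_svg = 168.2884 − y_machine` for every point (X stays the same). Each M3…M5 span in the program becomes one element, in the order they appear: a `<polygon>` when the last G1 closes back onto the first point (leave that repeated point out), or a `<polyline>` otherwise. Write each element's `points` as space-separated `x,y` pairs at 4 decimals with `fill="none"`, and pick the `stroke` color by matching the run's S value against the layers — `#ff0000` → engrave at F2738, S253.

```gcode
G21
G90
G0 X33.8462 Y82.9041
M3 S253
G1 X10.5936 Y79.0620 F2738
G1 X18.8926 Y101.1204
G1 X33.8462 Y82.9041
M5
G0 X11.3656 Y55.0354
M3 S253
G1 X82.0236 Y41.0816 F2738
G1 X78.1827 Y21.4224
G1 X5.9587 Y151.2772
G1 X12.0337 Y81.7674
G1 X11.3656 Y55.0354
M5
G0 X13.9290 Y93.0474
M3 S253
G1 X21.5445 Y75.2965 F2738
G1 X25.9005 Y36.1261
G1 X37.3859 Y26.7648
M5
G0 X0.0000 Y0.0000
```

Machine Y-up, SVG Y-down with viewBox height 168.2884, so y_svg = 168.2884 − y_machine; X carries over. Every run uses S253, so all elements get stroke `#ff0000` (engrave).

Run 1: The run returns to its start, so emit a `<polygon>` with points (Y-flipped): 33.8462,85.3843 10.5936,89.2264 18.8926,67.1680.

Run 2: The run returns to its start, so emit a `<polygon>` with points (Y-flipped): 11.3656,113.2530 82.0236,127.2068 78.1827,146.8660 5.9587,17.0112 12.0337,86.5210.

Run 3: The run is open, so emit a `<polyline>` with points (Y-flipped): 13.9290,75.2410 21.5445,92.9919 25.9005,132.1623 37.3859,141.5236.

<svg xmlns="http://www.w3.org/2000/svg" width="101.8457mm" height="168.2884mm" viewBox="0 0 101.8457 168.2884">
  <polygon points="33.8462,85.3843 10.5936,89.2264 18.8926,67.1680" fill="none" stroke="#ff0000"/>
  <polygon points="11.3656,113.2530 82.0236,127.2068 78.1827,146.8660 5.9587,17.0112 12.0337,86.5210" fill="none" stroke="#ff0000"/>
  <polyline points="13.9290,75.2410 21.5445,92.9919 25.9005,132.1623 37.3859,141.5236" fill="none" stroke="#ff0000"/>
</svg>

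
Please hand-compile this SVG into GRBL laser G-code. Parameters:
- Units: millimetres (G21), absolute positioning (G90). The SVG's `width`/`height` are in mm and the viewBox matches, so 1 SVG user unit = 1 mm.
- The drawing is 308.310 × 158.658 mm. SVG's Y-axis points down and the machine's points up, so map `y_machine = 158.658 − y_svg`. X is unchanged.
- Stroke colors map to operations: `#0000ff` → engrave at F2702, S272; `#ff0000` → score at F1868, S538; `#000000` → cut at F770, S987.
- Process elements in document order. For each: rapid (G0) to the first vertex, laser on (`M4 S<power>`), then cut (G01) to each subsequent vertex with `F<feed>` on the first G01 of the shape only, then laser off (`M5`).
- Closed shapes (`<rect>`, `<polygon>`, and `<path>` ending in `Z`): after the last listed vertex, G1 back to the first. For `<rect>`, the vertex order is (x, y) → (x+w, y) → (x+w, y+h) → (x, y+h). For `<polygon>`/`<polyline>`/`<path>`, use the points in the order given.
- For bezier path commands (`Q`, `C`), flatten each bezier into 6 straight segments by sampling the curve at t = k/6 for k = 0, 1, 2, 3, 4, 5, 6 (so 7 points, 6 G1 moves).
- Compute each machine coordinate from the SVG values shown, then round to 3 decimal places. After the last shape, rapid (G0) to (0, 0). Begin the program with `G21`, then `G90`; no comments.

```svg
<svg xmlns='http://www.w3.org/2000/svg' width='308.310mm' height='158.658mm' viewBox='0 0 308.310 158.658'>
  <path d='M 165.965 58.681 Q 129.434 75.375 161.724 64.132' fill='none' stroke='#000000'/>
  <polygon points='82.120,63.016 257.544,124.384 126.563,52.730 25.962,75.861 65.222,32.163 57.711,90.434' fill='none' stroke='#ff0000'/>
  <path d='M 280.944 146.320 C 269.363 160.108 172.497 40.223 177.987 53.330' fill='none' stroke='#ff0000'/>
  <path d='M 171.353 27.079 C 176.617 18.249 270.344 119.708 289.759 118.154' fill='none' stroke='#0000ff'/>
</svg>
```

G21
G90
G0 X165.965 Y99.977
M4 S987
G01 X155.700 Y95.188 F770
G01 X149.258 Y91.952
G01 X146.639 Y90.267
G01 X147.844 Y90.135
G01 X152.872 Y91.554
G01 X161.724 Y94.526
M5
G0 X82.120 Y95.642
M4 S538
G01 X257.544 Y34.274 F1868
G01 X126.563 Y105.928
G01 X25.962 Y82.797
G01 X65.222 Y126.495
G01 X57.711 Y68.224
G01 X82.120 Y95.642
M5
G0 X280.944 Y12.338
M4 S538
G01 X268.915 Y15.349 F1868
G01 X247.884 Y33.231
G01 X223.064 Y58.578
G01 X199.666 Y83.981
G01 X182.903 Y102.033
G01 X177.987 Y105.328
M5
G0 X171.353 Y131.579
M4 S272
G01 X180.603 Y127.791 F2702
G01 X200.076 Y111.546
G01 X225.249 Y88.770
G01 X251.602 Y65.388
G01 X274.612 Y47.324
G01 X289.759 Y40.504
M5
G0 X0.000 Y0.000

Since the viewBox matches the mm dimensions, user units are millimetres directly. The only transform is the Y-flip y_m = 158.658 − y_svg.

Shape 1 is a quadratic bezier drawn with `<path>`. Its stroke #000000 means cut at S987, F770. After flipping Y the toolpath is (165.965,99.977) → (155.700,95.188) → (149.258,91.952) → (146.639,90.267) → (147.844,90.135) → (152.872,91.554) → (161.724,94.526).

Shape 2 is a closed polygon drawn with `<polygon>`. Its stroke #ff0000 means score at S538, F1868. After flipping Y the toolpath is (82.120,95.642) → (257.544,34.274) → (126.563,105.928) → (25.962,82.797) → (65.222,126.495) → (57.711,68.224) → (82.120,95.642), returning to the start.

Shape 3 is a cubic bezier drawn with `<path>`. Its stroke #ff0000 means score at S538, F1868. After flipping Y the toolpath is (280.944,12.338) → (268.915,15.349) → (247.884,33.231) → (223.064,58.578) → (199.666,83.981) → (182.903,102.033) → (177.987,105.328).

Shape 4 is a cubic bezier drawn with `<path>`. Its stroke #0000ff means engrave at S272, F2702. After flipping Y the toolpath is (171.353,131.579) → (180.603,127.791) → (200.076,111.546) → (225.249,88.770) → (251.602,65.388) → (274.612,47.324) → (289.759,40.504).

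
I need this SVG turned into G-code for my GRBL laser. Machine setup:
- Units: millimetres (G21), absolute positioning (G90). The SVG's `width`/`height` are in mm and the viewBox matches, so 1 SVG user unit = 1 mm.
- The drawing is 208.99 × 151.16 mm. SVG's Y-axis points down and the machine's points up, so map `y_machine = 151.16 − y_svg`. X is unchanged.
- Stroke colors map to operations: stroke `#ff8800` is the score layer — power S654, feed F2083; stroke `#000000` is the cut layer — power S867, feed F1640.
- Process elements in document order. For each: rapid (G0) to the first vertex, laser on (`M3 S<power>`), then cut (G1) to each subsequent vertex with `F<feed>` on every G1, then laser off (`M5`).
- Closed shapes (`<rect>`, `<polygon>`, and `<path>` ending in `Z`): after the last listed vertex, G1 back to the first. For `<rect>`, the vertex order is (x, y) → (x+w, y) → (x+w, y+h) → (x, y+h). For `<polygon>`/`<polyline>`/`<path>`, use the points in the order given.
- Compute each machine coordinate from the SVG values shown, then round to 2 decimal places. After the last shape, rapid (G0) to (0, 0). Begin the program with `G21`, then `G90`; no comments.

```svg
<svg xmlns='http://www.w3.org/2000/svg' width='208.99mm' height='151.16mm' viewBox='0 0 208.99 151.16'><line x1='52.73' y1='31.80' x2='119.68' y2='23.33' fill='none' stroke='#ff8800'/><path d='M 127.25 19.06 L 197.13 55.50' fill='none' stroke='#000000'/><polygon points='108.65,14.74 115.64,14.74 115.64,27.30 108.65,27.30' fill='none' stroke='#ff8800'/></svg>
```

G21
G90
G0 X52.73 Y119.36
M3 S654
G1 X119.68 Y127.83 F2083
M5
G0 X127.25 Y132.10
M3 S867
G1 X197.13 Y95.66 F1640
M5
G0 X108.65 Y136.42
M3 S654
G1 X115.64 Y136.42 F2083
G1 X115.64 Y123.86 F2083
G1 X108.65 Y123.86 F2083
G1 X108.65 Y136.42 F2083
M5
G0 X0.00 Y0.00

1 u = 1 mm; y_m = 151.16 − y.

[1] `<line>` line segment, #ff8800→score S654 F2083: (52.73,119.36) → (119.68,127.83)

[2] `<path>` line segment, #000000→cut S867 F1640: (127.25,132.10) → (197.13,95.66)

[3] `<polygon>` rectangle, #ff8800→score S654 F2083: (108.65,136.42) → (115.64,136.42) → (115.64,123.86) → (108.65,123.86) → (108.65,136.42) (closed)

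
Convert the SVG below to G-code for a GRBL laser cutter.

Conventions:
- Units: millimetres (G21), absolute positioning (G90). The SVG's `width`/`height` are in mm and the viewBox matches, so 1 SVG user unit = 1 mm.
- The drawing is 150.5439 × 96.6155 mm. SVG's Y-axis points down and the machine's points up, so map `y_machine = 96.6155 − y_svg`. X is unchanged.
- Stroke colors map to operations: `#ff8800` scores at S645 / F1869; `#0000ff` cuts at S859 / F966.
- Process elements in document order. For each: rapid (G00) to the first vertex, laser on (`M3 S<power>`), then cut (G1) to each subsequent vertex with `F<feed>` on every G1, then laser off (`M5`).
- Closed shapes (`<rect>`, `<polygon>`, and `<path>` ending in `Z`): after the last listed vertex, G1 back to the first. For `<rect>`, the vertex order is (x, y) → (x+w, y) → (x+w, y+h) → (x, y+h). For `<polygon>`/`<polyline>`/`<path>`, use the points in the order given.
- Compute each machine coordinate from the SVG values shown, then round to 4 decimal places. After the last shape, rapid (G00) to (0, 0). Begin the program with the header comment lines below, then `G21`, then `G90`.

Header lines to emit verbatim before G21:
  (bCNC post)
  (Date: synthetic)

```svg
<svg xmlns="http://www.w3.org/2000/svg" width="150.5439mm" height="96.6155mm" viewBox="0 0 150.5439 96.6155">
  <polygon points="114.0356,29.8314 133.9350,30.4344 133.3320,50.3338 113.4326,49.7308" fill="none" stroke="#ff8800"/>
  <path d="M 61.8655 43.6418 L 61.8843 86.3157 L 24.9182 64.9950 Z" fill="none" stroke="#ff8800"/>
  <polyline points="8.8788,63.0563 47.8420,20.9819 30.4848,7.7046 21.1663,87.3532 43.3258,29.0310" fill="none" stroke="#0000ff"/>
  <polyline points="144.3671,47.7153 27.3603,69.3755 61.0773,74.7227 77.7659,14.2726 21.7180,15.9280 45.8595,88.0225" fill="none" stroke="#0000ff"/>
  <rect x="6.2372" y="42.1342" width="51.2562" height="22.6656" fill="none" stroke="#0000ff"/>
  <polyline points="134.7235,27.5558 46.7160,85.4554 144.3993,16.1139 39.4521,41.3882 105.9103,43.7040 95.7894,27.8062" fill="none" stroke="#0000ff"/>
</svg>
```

(bCNC post)
(Date: synthetic)
G21
G90
G00 X114.0356 Y66.7841
M3 S645
G1 X133.9350 Y66.1811 F1869
G1 X133.3320 Y46.2817 F1869
G1 X113.4326 Y46.8847 F1869
G1 X114.0356 Y66.7841 F1869
M5
G00 X61.8655 Y52.9737
M3 S645
G1 X61.8843 Y10.2998 F1869
G1 X24.9182 Y31.6205 F1869
G1 X61.8655 Y52.9737 F1869
M5
G00 X8.8788 Y33.5592
M3 S859
G1 X47.8420 Y75.6336 F966
G1 X30.4848 Y88.9109 F966
G1 X21.1663 Y9.2623 F966
G1 X43.3258 Y67.5845 F966
M5
G00 X144.3671 Y48.9002
M3 S859
G1 X27.3603 Y27.2400 F966
G1 X61.0773 Y21.8928 F966
G1 X77.7659 Y82.3429 F966
G1 X21.7180 Y80.6875 F966
G1 X45.8595 Y8.5930 F966
M5
G00 X6.2372 Y54.4813
M3 S859
G1 X57.4934 Y54.4813 F966
G1 X57.4934 Y31.8157 F966
G1 X6.2372 Y31.8157 F966
G1 X6.2372 Y54.4813 F966
M5
G00 X134.7235 Y69.0597
M3 S859
G1 X46.7160 Y11.1601 F966
G1 X144.3993 Y80.5016 F966
G1 X39.4521 Y55.2273 F966
G1 X105.9103 Y52.9115 F966
G1 X95.7894 Y68.8093 F966
M5
G00 X0.0000 Y0.0000

1 u = 1 mm; y_m = 96.6155 − y.

[1] `<polygon>` regular polygon, #ff8800→score S645 F1869: (114.0356,66.7841) → (133.9350,66.1811) → (133.3320,46.2817) → (113.4326,46.8847) → (114.0356,66.7841) (closed)

[2] `<path>` regular polygon, #ff8800→score S645 F1869: (61.8655,52.9737) → (61.8843,10.2998) → (24.9182,31.6205) → (61.8655,52.9737) (closed)

[3] `<polyline>` open polyline, #0000ff→cut S859 F966: (8.8788,33.5592) → (47.8420,75.6336) → (30.4848,88.9109) → (21.1663,9.2623) → (43.3258,67.5845)

[4] `<polyline>` open polyline, #0000ff→cut S859 F966: (144.3671,48.9002) → (27.3603,27.2400) → (61.0773,21.8928) → (77.7659,82.3429) → (21.7180,80.6875) → (45.8595,8.5930)

[5] `<rect>` rectangle, #0000ff→cut S859 F966: (6.2372,54.4813) → (57.4934,54.4813) → (57.4934,31.8157) → (6.2372,31.8157) → (6.2372,54.4813) (closed)

[6] `<polyline>` open polyline, #0000ff→cut S859 F966: (134.7235,69.0597) → (46.7160,11.1601) → (144.3993,80.5016) → (39.4521,55.2273) → (105.9103,52.9115) → (95.7894,68.8093)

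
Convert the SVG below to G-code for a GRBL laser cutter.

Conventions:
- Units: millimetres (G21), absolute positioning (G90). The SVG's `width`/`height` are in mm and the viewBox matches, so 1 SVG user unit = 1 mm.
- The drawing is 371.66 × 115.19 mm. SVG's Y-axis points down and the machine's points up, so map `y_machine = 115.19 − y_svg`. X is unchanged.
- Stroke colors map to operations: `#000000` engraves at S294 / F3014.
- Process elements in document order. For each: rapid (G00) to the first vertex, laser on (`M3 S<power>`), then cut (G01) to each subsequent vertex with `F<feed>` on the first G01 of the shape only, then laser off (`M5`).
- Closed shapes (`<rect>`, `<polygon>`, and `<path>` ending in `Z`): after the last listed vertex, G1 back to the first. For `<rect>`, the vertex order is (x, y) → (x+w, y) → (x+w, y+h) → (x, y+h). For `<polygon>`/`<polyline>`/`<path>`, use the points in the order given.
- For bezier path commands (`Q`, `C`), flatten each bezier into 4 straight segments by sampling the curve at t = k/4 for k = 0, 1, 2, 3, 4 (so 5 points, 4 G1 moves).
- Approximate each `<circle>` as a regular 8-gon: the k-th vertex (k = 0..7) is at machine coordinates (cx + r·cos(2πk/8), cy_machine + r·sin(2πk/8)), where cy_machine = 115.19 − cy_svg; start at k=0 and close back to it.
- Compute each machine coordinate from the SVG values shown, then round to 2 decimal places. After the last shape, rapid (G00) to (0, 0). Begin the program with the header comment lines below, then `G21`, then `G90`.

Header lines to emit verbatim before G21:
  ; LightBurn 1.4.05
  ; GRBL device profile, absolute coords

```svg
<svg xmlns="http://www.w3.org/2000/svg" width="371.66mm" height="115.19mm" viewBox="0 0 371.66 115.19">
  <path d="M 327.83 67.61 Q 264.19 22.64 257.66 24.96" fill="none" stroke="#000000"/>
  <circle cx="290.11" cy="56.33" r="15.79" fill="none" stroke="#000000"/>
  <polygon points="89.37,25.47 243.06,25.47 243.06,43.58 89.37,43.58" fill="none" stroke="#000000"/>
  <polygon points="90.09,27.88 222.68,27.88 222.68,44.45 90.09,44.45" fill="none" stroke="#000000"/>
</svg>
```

; LightBurn 1.4.05
; GRBL device profile, absolute coords
G21
G90
G00 X327.83 Y47.58
M3 S294
G01 X299.58 Y67.11 F3014
G01 X278.47 Y80.73
G01 X264.49 Y88.43
G01 X257.66 Y90.23
M5
G00 X305.90 Y58.86
M3 S294
G01 X301.28 Y70.03 F3014
G01 X290.11 Y74.65
G01 X278.94 Y70.03
G01 X274.32 Y58.86
G01 X278.94 Y47.69
G01 X290.11 Y43.07
G01 X301.28 Y47.69
G01 X305.90 Y58.86
M5
G00 X89.37 Y89.72
M3 S294
G01 X243.06 Y89.72 F3014
G01 X243.06 Y71.61
G01 X89.37 Y71.61
G01 X89.37 Y89.72
M5
G00 X90.09 Y87.31
M3 S294
G01 X222.68 Y87.31 F3014
G01 X222.68 Y70.74
G01 X90.09 Y70.74
G01 X90.09 Y87.31
M5
G00 X0.00 Y0.00

viewBox `0 0 371.66 115.19` with mm width/height → 1 unit = 1 mm. Flip: y_m = 115.19 − y_svg.

**Shape 1** — `<path>` quadratic bezier, stroke `#000000` → engrave (S294, F3014). Control points (SVG): P0=(327.83,67.61), P1=(264.19,22.64), P2=(257.66,24.96); sampled at t=k/4. Machine vertices: (327.83,47.58) → (299.58,67.11) → (278.47,80.73) → (264.49,88.43) → (257.66,90.23). Open path.

**Shape 2** — `<circle>` circle, stroke `#000000` → engrave (S294, F3014). Machine vertices: (305.90,58.86) → (301.28,70.03) → (290.11,74.65) → (278.94,70.03) → (274.32,58.86) → (278.94,47.69) → (290.11,43.07) → (301.28,47.69) → (305.90,58.86). Closed: final G1 returns to the first vertex.

**Shape 3** — `<polygon>` rectangle, stroke `#000000` → engrave (S294, F3014). Machine vertices: (89.37,89.72) → (243.06,89.72) → (243.06,71.61) → (89.37,71.61) → (89.37,89.72). Closed: final G1 returns to the first vertex.

**Shape 4** — `<polygon>` rectangle, stroke `#000000` → engrave (S294, F3014). Machine vertices: (90.09,87.31) → (222.68,87.31) → (222.68,70.74) → (90.09,70.74) → (90.09,87.31). Closed: final G1 returns to the first vertex.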